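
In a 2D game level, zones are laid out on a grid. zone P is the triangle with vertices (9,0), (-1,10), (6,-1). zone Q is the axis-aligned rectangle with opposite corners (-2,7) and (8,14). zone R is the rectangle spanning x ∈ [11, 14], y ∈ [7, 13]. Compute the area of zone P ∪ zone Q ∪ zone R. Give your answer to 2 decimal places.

106.36

By inclusion–exclusion:
Individual areas: |zone P| = 20, |zone Q| = 70, |zone R| = 18.
|zone P∩zone Q| = 1.6364.
|zone P∩zone R| = 0.
|zone Q∩zone R| = 0 (no overlap).
|zone P∩zone Q∩zone R| = 0.
|zone P ∪ zone Q ∪ zone R| = 108 − 1.6364 + 0 = 106.36.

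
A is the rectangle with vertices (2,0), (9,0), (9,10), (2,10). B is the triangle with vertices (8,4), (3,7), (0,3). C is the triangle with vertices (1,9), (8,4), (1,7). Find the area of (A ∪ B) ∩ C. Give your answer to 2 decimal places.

The region (A ∪ B) ∩ C is the polygon with vertices (2,8.286), (8,4), (2,6.571).
By the shoelace formula its area is 5.14.

5.14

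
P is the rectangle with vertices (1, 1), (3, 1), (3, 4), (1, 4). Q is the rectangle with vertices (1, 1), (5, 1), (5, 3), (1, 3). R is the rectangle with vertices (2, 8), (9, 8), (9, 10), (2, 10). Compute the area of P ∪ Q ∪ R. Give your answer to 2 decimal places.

By inclusion–exclusion:
Individual areas: |P| = 6, |Q| = 8, |R| = 14.
|P∩Q|: x∈[1,3], y∈[1,3] → 2·2 = 4.
|P∩R| = 0 (no overlap).
|Q∩R| = 0 (no overlap).
|P∩Q∩R| = 0.
|P ∪ Q ∪ R| = 28 − 4 + 0 = 24.00.

24.00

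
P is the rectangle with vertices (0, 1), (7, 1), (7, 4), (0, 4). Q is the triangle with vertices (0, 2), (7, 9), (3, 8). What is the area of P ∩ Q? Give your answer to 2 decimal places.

1.00

The intersection is the polygon with vertices (2,4), (0,2), (1,4).
By the shoelace formula its area is 1.00.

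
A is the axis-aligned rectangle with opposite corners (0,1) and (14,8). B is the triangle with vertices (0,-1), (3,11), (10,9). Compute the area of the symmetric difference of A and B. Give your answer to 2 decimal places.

85.25

|A| = 98, |B| = 45, |A∩B| = 28.875.
|A △ B| = |A| + |B| − 2·|A∩B| = 98 + 45 − 57.75 = 85.25.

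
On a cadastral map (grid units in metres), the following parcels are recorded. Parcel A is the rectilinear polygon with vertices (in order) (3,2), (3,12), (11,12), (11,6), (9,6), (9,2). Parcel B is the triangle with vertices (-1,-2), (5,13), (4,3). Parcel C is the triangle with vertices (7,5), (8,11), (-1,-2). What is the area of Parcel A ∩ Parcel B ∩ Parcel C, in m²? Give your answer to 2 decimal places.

2.29

The intersection is the polygon with vertices (4,3), (3,2), (3,3.778), (4.26,5.597).
By the shoelace formula its area is 2.29.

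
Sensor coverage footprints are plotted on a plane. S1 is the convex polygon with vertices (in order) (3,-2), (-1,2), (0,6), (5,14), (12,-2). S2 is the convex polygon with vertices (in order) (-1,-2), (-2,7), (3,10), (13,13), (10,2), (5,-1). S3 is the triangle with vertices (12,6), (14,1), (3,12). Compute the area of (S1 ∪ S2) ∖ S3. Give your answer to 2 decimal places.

|S1 ∪ S2| = 164.6565.
|(S1 ∪ S2) ∩ S3| = 10.4437.
|(S1 ∪ S2) ∖ S3| = 164.6565 − 10.4437 = 154.21.

154.21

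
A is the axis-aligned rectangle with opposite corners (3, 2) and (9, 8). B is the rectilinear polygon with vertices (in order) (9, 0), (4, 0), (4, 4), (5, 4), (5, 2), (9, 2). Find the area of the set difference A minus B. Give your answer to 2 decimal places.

34.00

|A| = 36, |A∩B| = 2.
|A ∖ B| = |A| − |A∩B| = 36 − 2 = 34.00.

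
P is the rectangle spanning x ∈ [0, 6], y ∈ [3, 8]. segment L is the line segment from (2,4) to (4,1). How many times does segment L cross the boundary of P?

1

The segment meets the boundary at (2.667,3).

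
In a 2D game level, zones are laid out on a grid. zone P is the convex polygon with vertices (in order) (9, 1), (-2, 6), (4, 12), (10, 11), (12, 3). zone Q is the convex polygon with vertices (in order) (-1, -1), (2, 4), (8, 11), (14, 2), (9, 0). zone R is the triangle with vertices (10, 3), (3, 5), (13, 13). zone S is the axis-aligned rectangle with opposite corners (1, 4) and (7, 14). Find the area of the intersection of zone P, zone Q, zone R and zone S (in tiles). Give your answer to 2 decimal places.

8.65

The intersection is the polygon with vertices (3,5), (7,8.2), (7,4), (6.5,4).
By the shoelace formula its area is 8.65.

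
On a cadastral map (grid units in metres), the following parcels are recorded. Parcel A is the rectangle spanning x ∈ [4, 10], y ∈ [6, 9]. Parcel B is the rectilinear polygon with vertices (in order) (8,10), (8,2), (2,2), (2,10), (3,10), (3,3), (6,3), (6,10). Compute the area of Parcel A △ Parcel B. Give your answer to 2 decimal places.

|Parcel A| = 18, |Parcel B| = 27, |Parcel A∩Parcel B| = 6.
|Parcel A △ Parcel B| = |Parcel A| + |Parcel B| − 2·|Parcel A∩Parcel B| = 18 + 27 − 12 = 33.00.

33.00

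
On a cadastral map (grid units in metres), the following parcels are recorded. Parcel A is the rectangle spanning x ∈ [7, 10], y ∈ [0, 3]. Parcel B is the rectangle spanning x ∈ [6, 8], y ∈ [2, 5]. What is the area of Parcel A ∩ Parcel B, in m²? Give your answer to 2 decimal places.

|Parcel A∩Parcel B|: x∈[7,8], y∈[2,3] → 1·1 = 1.

1.00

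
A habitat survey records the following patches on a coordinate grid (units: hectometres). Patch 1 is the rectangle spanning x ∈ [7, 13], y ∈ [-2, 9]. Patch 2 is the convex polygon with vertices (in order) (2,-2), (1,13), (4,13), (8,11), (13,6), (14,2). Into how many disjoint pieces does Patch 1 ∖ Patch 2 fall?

Patch 1 ∖ Patch 2 splits into 2 disjoint pieces (area 16, area 4.5).

2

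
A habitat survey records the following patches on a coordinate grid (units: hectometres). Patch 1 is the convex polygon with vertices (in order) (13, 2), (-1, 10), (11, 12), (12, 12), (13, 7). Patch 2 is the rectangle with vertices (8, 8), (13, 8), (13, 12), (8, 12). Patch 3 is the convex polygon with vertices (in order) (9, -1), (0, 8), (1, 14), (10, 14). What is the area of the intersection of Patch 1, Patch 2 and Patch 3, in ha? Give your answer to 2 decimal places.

6.29

The intersection is the polygon with vertices (8,8), (8,11.5), (9.854,11.809), (9.6,8).
By the shoelace formula its area is 6.29.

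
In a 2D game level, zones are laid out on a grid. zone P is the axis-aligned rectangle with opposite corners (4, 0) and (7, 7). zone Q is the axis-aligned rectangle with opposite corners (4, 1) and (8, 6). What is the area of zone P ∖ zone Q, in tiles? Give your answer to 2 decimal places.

|zone P∩zone Q|: x∈[4,7], y∈[1,6] → 3·5 = 15.
|zone P| = 21.
|zone P ∖ zone Q| = |zone P| − |zone P∩zone Q| = 21 − 15 = 6.00.

6.00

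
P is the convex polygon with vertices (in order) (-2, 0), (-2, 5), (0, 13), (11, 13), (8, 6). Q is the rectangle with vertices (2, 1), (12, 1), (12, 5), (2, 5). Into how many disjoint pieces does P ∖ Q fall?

1

P ∖ Q is a single connected region.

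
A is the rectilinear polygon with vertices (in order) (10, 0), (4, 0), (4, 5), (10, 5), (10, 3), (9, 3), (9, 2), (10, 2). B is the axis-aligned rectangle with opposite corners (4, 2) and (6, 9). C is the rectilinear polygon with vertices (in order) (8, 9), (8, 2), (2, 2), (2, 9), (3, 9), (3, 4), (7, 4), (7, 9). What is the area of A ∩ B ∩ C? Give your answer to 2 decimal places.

The intersection is the polygon with vertices (6,2), (4,2), (4,4), (6,4).
By the shoelace formula its area is 4.00.

4.00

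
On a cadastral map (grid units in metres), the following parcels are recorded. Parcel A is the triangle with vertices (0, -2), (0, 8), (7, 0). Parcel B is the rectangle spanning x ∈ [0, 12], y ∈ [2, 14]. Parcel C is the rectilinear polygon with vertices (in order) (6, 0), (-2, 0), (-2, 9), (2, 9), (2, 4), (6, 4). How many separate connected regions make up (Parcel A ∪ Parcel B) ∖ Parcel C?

(Parcel A ∪ Parcel B) ∖ Parcel C splits into 2 disjoint pieces (area 122, area 7.5714).

2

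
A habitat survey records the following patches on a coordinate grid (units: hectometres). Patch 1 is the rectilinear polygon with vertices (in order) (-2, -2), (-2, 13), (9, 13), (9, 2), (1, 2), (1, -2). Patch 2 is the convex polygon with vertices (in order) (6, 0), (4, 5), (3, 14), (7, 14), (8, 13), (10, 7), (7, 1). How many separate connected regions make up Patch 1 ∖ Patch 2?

3

Patch 1 ∖ Patch 2 splits into 3 disjoint pieces (area 76.2444, area 1.5, area 2.25).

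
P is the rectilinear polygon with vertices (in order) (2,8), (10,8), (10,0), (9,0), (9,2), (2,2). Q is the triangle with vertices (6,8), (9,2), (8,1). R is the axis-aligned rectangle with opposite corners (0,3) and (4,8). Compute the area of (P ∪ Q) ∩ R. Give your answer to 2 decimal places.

10.00

The region (P ∪ Q) ∩ R is the polygon with vertices (2,8), (4,8), (4,3), (2,3).
By the shoelace formula its area is 10.00.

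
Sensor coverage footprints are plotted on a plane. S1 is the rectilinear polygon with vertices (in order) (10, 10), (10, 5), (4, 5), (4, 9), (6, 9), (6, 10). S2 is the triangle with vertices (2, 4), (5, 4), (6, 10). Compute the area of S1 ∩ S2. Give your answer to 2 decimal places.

4.67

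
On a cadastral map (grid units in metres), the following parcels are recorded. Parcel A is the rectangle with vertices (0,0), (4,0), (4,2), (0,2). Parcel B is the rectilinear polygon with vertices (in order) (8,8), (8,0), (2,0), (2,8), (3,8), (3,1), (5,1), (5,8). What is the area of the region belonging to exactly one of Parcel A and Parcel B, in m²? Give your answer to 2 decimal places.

|Parcel A| = 8, |Parcel B| = 34, |Parcel A∩Parcel B| = 3.
|Parcel A △ Parcel B| = |Parcel A| + |Parcel B| − 2·|Parcel A∩Parcel B| = 8 + 34 − 6 = 36.00.

36.00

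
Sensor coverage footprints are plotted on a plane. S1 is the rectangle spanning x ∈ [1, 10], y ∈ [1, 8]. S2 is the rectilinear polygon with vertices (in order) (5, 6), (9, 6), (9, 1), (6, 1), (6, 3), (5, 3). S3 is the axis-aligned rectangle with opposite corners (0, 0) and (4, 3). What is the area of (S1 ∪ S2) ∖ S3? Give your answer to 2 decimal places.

|S1 ∪ S2| = 63.
|(S1 ∪ S2) ∩ S3| = 6.
|(S1 ∪ S2) ∖ S3| = 63 − 6 = 57.00.

57.00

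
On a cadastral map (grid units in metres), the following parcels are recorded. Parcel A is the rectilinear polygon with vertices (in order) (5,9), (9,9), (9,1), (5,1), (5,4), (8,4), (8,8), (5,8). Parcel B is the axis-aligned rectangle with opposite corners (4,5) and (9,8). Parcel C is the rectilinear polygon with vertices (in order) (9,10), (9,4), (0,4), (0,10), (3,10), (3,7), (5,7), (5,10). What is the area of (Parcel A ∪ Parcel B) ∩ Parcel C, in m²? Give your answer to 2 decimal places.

19.00

|Parcel A ∪ Parcel B| = 32.
|(Parcel A ∪ Parcel B) ∩ Parcel C| = 19.00.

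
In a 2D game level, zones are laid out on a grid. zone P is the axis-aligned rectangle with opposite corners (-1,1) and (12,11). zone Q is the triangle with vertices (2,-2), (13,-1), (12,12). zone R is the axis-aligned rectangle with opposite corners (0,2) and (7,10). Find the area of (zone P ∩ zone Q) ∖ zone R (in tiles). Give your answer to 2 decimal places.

39.64

|zone P ∩ zone Q| = 42.8571.
|(zone P ∩ zone Q) ∩ zone R| = 3.2143.
|(zone P ∩ zone Q) ∖ zone R| = 42.8571 − 3.2143 = 39.64.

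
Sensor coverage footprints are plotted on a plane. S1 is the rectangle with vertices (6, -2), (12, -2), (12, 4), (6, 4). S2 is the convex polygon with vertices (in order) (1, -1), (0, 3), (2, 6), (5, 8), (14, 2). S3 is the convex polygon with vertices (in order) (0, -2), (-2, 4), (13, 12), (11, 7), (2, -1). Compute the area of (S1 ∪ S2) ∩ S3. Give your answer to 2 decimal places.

41.44

The region (S1 ∪ S2) ∩ S3 is the polygon with vertices (1,-1), (0,3), (2,6), (3,6.667), (5.222,7.852), (9.071,5.286), (2.351,-0.688).
By the shoelace formula its area is 41.44.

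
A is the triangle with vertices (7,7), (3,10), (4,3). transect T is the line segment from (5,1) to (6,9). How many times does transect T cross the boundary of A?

The segment meets the boundary at (5.857,7.857), (5.5,5).

2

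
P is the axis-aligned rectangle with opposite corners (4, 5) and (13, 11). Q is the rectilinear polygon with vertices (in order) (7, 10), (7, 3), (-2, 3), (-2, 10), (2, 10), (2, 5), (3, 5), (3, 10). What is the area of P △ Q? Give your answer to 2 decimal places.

82.00

|P| = 54, |Q| = 58, |P∩Q| = 15.
|P △ Q| = |P| + |Q| − 2·|P∩Q| = 54 + 58 − 30 = 82.00.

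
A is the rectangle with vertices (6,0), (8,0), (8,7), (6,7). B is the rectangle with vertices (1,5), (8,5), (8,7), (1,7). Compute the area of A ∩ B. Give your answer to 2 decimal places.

4.00

|A∩B|: x∈[6,8], y∈[5,7] → 2·2 = 4.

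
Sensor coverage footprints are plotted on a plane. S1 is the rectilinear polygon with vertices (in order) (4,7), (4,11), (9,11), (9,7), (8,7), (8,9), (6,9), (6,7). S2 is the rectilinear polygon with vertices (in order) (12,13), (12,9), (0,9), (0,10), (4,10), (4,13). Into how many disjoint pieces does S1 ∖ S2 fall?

S1 ∖ S2 splits into 2 disjoint pieces (area 4, area 2).

2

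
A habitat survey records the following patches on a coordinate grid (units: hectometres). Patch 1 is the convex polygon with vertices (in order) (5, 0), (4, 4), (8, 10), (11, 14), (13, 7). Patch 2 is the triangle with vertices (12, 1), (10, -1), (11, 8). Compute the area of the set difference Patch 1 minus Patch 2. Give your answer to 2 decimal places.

|Patch 1| = 55, |Patch 1∩Patch 2| = 0.9455.
|Patch 1 ∖ Patch 2| = |Patch 1| − |Patch 1∩Patch 2| = 55 − 0.9455 = 54.05.

54.05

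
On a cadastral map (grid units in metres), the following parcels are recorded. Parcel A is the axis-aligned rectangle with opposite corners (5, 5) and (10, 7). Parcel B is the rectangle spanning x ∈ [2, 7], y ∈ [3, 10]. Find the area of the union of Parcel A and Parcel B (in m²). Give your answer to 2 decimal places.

41.00

By inclusion–exclusion:
Individual areas: |Parcel A| = 10, |Parcel B| = 35.
|Parcel A∩Parcel B|: x∈[5,7], y∈[5,7] → 2·2 = 4.
|Parcel A ∪ Parcel B| = 45 − 4 = 41.00.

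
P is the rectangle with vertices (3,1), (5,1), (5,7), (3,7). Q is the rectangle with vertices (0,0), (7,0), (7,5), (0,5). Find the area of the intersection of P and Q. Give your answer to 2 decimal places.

8.00

|P∩Q|: x∈[3,5], y∈[1,5] → 2·4 = 8.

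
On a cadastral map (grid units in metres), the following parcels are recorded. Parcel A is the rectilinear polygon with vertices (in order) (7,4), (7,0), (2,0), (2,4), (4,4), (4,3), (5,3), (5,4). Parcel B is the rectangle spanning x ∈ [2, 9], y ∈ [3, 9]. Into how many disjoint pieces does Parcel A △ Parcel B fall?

1

Parcel A △ Parcel B is a single connected region.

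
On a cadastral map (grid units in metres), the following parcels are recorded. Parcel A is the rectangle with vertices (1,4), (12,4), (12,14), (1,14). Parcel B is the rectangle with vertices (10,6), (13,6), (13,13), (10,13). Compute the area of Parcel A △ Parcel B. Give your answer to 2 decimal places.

|Parcel A∩Parcel B|: x∈[10,12], y∈[6,13] → 2·7 = 14.
|Parcel A △ Parcel B| = |Parcel A| + |Parcel B| − 2·|Parcel A∩Parcel B| = 110 + 21 − 28 = 103.00.

103.00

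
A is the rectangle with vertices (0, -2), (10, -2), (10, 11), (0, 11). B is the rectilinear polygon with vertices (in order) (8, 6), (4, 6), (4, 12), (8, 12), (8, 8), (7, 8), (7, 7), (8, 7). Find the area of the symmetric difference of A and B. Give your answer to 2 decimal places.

|A| = 130, |B| = 23, |A∩B| = 19.
|A △ B| = |A| + |B| − 2·|A∩B| = 130 + 23 − 38 = 115.00.

115.00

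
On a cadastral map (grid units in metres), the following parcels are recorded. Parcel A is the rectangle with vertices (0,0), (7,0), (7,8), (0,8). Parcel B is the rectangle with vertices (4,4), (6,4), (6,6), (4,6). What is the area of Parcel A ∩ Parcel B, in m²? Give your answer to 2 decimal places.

4.00

|Parcel A∩Parcel B|: x∈[4,6], y∈[4,6] → 2·2 = 4.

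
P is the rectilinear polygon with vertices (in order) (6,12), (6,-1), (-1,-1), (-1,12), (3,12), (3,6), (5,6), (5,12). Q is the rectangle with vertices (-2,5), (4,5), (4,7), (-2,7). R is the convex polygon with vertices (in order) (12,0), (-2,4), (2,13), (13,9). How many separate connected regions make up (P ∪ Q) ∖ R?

(P ∪ Q) ∖ R splits into 3 disjoint pieces (area 26, area 9, area 0.2727).

3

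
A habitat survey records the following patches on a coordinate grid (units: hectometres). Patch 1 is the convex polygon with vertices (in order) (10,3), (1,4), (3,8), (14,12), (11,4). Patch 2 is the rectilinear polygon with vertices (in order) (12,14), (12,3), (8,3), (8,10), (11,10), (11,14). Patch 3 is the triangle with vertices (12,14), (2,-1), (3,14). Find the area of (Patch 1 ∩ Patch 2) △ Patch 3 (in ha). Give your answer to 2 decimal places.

|Patch 1 ∩ Patch 2| = 25.9899.
|(Patch 1 ∩ Patch 2) ∩ Patch 3| = 1.2879.
|(Patch 1 ∩ Patch 2) △ Patch 3| = 25.9899 + 67.5 − 2.5758 = 90.91.

90.91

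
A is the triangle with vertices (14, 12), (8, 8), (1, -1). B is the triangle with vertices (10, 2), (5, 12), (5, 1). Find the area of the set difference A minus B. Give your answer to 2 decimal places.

|A| = 13, |A∩B| = 4.1056.
|A ∖ B| = |A| − |A∩B| = 13 − 4.1056 = 8.89.

8.89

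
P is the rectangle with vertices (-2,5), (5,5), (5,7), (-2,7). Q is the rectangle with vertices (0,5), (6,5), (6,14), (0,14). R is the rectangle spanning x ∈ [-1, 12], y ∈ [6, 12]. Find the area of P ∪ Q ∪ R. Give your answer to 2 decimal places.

By inclusion–exclusion:
Individual areas: |P| = 14, |Q| = 54, |R| = 78.
|P∩Q|: x∈[0,5], y∈[5,7] → 5·2 = 10.
|P∩R|: x∈[-1,5], y∈[6,7] → 6·1 = 6.
|Q∩R|: x∈[0,6], y∈[6,12] → 6·6 = 36.
|P∩Q∩R| = 5.
|P ∪ Q ∪ R| = 146 − 52 + 5 = 99.00.

99.00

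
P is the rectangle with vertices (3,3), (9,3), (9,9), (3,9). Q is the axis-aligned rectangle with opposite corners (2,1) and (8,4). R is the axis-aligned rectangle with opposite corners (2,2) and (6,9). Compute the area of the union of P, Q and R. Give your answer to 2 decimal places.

By inclusion–exclusion:
Individual areas: |P| = 36, |Q| = 18, |R| = 28.
|P∩Q|: x∈[3,8], y∈[3,4] → 5·1 = 5.
|P∩R|: x∈[3,6], y∈[3,9] → 3·6 = 18.
|Q∩R|: x∈[2,6], y∈[2,4] → 4·2 = 8.
|P∩Q∩R| = 3.
|P ∪ Q ∪ R| = 82 − 31 + 3 = 54.00.

54.00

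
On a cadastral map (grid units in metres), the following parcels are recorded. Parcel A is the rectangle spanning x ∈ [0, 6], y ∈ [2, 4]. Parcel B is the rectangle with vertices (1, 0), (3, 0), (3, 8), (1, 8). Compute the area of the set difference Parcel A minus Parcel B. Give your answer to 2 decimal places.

|Parcel A∩Parcel B|: x∈[1,3], y∈[2,4] → 2·2 = 4.
|Parcel A| = 12.
|Parcel A ∖ Parcel B| = |Parcel A| − |Parcel A∩Parcel B| = 12 − 4 = 8.00.

8.00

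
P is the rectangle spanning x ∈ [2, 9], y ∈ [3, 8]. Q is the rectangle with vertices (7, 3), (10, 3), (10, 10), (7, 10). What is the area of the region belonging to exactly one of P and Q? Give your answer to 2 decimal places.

|P∩Q|: x∈[7,9], y∈[3,8] → 2·5 = 10.
|P △ Q| = |P| + |Q| − 2·|P∩Q| = 35 + 21 − 20 = 36.00.

36.00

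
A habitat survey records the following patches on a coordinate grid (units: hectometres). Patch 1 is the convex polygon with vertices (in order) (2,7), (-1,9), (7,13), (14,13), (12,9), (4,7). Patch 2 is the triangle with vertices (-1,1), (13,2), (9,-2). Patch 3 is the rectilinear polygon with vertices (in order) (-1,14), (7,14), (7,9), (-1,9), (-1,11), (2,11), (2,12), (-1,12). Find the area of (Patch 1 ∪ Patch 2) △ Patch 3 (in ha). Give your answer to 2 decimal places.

|Patch 1 ∪ Patch 2| = 81.
|(Patch 1 ∪ Patch 2) ∩ Patch 3| = 16.
|(Patch 1 ∪ Patch 2) △ Patch 3| = 81 + 37 − 32 = 86.00.

86.00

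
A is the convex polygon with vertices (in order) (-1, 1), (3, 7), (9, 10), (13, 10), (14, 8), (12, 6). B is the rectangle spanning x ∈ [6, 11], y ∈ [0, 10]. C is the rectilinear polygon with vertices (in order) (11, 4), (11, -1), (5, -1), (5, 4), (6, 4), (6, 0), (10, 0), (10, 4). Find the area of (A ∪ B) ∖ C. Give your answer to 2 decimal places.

77.52

|A ∪ B| = 82.0192.
|(A ∪ B) ∩ C| = 4.5.
|(A ∪ B) ∖ C| = 82.0192 − 4.5 = 77.52.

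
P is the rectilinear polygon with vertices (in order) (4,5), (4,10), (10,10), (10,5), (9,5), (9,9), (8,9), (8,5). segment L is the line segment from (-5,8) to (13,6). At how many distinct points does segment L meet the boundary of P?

The segment meets the boundary at (9,6.444), (8,6.556), (10,6.333), (4,7).

4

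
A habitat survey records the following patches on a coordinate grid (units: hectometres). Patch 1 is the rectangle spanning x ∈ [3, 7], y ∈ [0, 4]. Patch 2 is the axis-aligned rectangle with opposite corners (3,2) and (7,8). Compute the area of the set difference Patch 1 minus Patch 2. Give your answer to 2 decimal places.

8.00

|Patch 1∩Patch 2|: x∈[3,7], y∈[2,4] → 4·2 = 8.
|Patch 1| = 16.
|Patch 1 ∖ Patch 2| = |Patch 1| − |Patch 1∩Patch 2| = 16 − 8 = 8.00.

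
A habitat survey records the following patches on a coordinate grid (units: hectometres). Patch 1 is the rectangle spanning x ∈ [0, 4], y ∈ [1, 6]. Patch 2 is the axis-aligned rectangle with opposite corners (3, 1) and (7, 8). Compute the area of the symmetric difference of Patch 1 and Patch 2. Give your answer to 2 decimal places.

38.00

|Patch 1∩Patch 2|: x∈[3,4], y∈[1,6] → 1·5 = 5.
|Patch 1 △ Patch 2| = |Patch 1| + |Patch 2| − 2·|Patch 1∩Patch 2| = 20 + 28 − 10 = 38.00.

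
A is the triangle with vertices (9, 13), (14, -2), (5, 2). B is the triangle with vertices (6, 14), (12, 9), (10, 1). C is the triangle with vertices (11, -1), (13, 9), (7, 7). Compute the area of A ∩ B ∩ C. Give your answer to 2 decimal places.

12.02

The intersection is the polygon with vertices (10,1), (8.046,7.349), (10.6,8.2), (11.286,6.143).
By the shoelace formula its area is 12.02.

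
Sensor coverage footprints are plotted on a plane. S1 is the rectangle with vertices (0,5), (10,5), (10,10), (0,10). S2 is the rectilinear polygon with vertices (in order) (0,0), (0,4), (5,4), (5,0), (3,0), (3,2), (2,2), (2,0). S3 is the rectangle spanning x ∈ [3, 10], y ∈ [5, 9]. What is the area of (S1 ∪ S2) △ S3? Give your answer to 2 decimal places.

40.00

|S1 ∪ S2| = 68.
|(S1 ∪ S2) ∩ S3| = 28.
|(S1 ∪ S2) △ S3| = 68 + 28 − 56 = 40.00.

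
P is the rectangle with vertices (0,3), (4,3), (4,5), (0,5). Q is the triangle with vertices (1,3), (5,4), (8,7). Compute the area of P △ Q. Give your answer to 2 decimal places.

|P| = 8, |Q| = 4.5, |P∩Q| = 1.4464.
|P △ Q| = |P| + |Q| − 2·|P∩Q| = 8 + 4.5 − 2.8929 = 9.61.

9.61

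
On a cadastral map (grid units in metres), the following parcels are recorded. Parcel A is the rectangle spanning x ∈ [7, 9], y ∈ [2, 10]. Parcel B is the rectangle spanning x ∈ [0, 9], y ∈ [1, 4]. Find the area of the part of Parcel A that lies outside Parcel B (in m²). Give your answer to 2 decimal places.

|Parcel A∩Parcel B|: x∈[7,9], y∈[2,4] → 2·2 = 4.
|Parcel A| = 16.
|Parcel A ∖ Parcel B| = |Parcel A| − |Parcel A∩Parcel B| = 16 − 4 = 12.00.

12.00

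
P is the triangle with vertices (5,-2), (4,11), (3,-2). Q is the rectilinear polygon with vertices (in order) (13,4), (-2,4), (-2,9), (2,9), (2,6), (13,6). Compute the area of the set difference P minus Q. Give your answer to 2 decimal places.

|P| = 13, |P∩Q| = 1.8462.
|P ∖ Q| = |P| − |P∩Q| = 13 − 1.8462 = 11.15.

11.15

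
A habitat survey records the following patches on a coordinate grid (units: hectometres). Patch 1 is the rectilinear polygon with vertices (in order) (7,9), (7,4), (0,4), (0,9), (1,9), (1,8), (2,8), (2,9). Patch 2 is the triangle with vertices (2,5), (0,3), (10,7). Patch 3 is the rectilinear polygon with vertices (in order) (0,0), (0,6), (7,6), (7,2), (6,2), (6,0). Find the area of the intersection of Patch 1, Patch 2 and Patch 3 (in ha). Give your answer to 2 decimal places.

The intersection is the polygon with vertices (2.5,4), (1,4), (2,5), (6,6), (7,6), (7,5.8).
By the shoelace formula its area is 4.45.

4.45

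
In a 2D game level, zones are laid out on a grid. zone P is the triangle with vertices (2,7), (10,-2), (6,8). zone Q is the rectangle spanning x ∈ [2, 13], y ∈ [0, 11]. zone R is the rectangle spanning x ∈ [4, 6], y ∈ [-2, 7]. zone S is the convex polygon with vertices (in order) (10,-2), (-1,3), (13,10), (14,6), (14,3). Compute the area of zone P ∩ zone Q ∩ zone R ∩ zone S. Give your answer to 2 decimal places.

4.75

The intersection is the polygon with vertices (4,5.5), (6,6.5), (6,2.5), (4,4.75).
By the shoelace formula its area is 4.75.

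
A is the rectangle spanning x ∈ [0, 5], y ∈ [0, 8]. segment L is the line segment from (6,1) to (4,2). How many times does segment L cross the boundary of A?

The segment meets the boundary at (5,1.5).

1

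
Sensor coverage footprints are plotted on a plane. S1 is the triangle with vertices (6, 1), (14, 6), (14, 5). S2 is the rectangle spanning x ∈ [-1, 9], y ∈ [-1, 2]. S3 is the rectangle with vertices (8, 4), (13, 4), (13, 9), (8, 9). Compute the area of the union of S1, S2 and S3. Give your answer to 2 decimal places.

By inclusion–exclusion:
Individual areas: |S1| = 4, |S2| = 30, |S3| = 25.
|S1∩S2| = 0.2.
|S1∩S3| = 1.2625.
|S2∩S3| = 0 (no overlap).
|S1∩S2∩S3| = 0.
|S1 ∪ S2 ∪ S3| = 59 − 1.4625 + 0 = 57.54.

57.54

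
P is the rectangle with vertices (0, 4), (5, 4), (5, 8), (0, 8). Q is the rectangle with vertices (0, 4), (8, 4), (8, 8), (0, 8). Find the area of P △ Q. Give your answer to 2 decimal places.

12.00

|P∩Q|: x∈[0,5], y∈[4,8] → 5·4 = 20.
|P △ Q| = |P| + |Q| − 2·|P∩Q| = 20 + 32 − 40 = 12.00.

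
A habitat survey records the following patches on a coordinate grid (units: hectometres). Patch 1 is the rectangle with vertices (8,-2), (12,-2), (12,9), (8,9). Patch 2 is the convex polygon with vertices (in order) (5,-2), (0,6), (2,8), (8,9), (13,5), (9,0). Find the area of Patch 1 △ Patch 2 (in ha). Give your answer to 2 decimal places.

79.55

|Patch 1| = 44, |Patch 2| = 84, |Patch 1∩Patch 2| = 24.225.
|Patch 1 △ Patch 2| = |Patch 1| + |Patch 2| − 2·|Patch 1∩Patch 2| = 44 + 84 − 48.45 = 79.55.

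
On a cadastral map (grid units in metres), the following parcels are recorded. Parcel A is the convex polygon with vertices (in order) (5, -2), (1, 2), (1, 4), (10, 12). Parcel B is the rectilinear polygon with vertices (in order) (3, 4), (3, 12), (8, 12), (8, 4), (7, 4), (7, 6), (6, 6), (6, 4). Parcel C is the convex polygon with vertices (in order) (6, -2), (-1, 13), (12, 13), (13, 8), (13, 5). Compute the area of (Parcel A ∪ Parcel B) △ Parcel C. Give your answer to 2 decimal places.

|Parcel A ∪ Parcel B| = 68.0286.
|(Parcel A ∪ Parcel B) ∩ Parcel C| = 53.5151.
|(Parcel A ∪ Parcel B) △ Parcel C| = 68.0286 + 130.5 − 107.0302 = 91.50.

91.50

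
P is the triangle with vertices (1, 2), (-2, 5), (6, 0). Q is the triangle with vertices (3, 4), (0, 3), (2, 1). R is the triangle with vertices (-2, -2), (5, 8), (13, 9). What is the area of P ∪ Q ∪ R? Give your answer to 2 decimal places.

By inclusion–exclusion:
Individual areas: |P| = 4.5, |Q| = 4, |R| = 36.5.
|P∩Q| = 1.9139.
|P∩R| = 1.5652.
|Q∩R| = 2.8491.
|P∩Q∩R| = 1.1152.
|P ∪ Q ∪ R| = 45 − 6.3282 + 1.1152 = 39.79.

39.79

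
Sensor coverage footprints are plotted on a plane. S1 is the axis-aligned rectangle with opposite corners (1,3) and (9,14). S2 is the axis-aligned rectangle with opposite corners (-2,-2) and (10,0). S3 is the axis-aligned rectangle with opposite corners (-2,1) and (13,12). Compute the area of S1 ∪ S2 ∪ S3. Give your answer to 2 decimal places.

By inclusion–exclusion:
Individual areas: |S1| = 88, |S2| = 24, |S3| = 165.
|S1∩S2| = 0 (no overlap).
|S1∩S3|: x∈[1,9], y∈[3,12] → 8·9 = 72.
|S2∩S3| = 0 (no overlap).
|S1∩S2∩S3| = 0.
|S1 ∪ S2 ∪ S3| = 277 − 72 + 0 = 205.00.

205.00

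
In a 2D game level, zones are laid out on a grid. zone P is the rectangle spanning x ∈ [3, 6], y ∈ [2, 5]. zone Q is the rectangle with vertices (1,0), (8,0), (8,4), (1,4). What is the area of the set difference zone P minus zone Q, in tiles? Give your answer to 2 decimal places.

3.00

|zone P∩zone Q|: x∈[3,6], y∈[2,4] → 3·2 = 6.
|zone P| = 9.
|zone P ∖ zone Q| = |zone P| − |zone P∩zone Q| = 9 − 6 = 3.00.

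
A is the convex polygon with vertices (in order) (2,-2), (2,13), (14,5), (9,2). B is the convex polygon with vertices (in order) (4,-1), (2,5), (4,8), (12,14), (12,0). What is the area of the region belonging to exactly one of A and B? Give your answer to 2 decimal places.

62.11

|A| = 90.5, |B| = 101, |A∩B| = 64.6949.
|A △ B| = |A| + |B| − 2·|A∩B| = 90.5 + 101 − 129.3898 = 62.11.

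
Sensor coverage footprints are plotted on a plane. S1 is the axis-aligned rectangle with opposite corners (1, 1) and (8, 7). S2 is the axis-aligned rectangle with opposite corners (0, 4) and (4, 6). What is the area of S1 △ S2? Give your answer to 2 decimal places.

38.00

|S1∩S2|: x∈[1,4], y∈[4,6] → 3·2 = 6.
|S1 △ S2| = |S1| + |S2| − 2·|S1∩S2| = 42 + 8 − 12 = 38.00.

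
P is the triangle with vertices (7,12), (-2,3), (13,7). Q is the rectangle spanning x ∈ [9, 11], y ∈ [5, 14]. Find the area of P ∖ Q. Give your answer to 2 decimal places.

42.90

|P| = 49.5, |P∩Q| = 6.6.
|P ∖ Q| = |P| − |P∩Q| = 49.5 − 6.6 = 42.90.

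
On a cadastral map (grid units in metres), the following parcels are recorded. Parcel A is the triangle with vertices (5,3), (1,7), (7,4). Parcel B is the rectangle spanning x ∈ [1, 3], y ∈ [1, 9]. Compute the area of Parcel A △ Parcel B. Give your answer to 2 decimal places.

|Parcel A| = 6, |Parcel B| = 16, |Parcel A∩Parcel B| = 1.
|Parcel A △ Parcel B| = |Parcel A| + |Parcel B| − 2·|Parcel A∩Parcel B| = 6 + 16 − 2 = 20.00.

20.00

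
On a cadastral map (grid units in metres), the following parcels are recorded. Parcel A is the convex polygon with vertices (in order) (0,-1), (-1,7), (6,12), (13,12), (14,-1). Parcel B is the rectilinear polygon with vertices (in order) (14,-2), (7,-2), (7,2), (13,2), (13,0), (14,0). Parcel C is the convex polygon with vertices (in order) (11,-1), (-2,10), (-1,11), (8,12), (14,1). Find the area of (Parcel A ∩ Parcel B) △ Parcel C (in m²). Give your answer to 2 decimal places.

93.49

|Parcel A ∩ Parcel B| = 18.9615.
|(Parcel A ∩ Parcel B) ∩ Parcel C| = 9.9848.
|(Parcel A ∩ Parcel B) △ Parcel C| = 18.9615 + 94.5 − 19.9697 = 93.49.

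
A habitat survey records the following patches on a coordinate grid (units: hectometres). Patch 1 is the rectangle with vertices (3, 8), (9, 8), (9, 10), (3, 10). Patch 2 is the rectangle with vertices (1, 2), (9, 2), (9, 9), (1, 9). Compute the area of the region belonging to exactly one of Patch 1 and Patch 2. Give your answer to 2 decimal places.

56.00

|Patch 1∩Patch 2|: x∈[3,9], y∈[8,9] → 6·1 = 6.
|Patch 1 △ Patch 2| = |Patch 1| + |Patch 2| − 2·|Patch 1∩Patch 2| = 12 + 56 − 12 = 56.00.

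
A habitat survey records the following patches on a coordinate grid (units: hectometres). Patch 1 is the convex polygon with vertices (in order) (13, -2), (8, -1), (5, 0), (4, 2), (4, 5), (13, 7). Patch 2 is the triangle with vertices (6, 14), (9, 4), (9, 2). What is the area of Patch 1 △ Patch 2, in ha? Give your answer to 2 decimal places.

|Patch 1| = 62, |Patch 2| = 3, |Patch 1∩Patch 2| = 1.3747.
|Patch 1 △ Patch 2| = |Patch 1| + |Patch 2| − 2·|Patch 1∩Patch 2| = 62 + 3 − 2.7495 = 62.25.

62.25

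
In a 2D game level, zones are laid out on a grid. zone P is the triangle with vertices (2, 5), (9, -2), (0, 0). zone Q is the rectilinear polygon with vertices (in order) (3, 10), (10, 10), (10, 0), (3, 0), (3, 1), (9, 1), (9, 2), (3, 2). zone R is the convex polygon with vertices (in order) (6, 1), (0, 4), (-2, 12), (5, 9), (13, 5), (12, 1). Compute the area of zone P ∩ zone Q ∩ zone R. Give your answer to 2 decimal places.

1.75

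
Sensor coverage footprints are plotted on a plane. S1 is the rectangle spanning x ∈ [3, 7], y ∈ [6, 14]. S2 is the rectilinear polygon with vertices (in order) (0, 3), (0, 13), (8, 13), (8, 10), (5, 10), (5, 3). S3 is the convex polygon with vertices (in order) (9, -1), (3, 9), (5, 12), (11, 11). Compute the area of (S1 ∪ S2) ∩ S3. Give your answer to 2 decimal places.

The region (S1 ∪ S2) ∩ S3 is the polygon with vertices (5,6), (5,5.667), (3,9), (5,12), (8,11.5), (8,10), (7,10), (7,6).
By the shoelace formula its area is 19.58.

19.58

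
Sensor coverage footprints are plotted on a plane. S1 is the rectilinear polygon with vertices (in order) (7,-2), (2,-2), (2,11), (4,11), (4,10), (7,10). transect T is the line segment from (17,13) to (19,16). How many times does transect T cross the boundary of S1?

The segment lies entirely outside S1 and never meets its boundary.

0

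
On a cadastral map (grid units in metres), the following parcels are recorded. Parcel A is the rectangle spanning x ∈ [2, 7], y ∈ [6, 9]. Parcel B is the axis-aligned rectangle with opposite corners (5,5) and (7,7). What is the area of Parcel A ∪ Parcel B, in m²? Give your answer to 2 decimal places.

17.00

By inclusion–exclusion:
Individual areas: |Parcel A| = 15, |Parcel B| = 4.
|Parcel A∩Parcel B|: x∈[5,7], y∈[6,7] → 2·1 = 2.
|Parcel A ∪ Parcel B| = 19 − 2 = 17.00.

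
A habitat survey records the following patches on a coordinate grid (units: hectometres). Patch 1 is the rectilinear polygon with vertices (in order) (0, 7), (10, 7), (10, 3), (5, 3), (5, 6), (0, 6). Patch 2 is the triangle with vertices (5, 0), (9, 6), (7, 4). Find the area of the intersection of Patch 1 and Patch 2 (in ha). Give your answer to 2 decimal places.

The intersection is the polygon with vertices (6.5,3), (7,4), (9,6), (7,3).
By the shoelace formula its area is 1.25.

1.25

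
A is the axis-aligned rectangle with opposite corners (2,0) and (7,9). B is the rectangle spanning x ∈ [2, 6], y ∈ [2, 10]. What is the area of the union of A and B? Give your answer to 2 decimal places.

49.00

By inclusion–exclusion:
Individual areas: |A| = 45, |B| = 32.
|A∩B|: x∈[2,6], y∈[2,9] → 4·7 = 28.
|A ∪ B| = 77 − 28 = 49.00.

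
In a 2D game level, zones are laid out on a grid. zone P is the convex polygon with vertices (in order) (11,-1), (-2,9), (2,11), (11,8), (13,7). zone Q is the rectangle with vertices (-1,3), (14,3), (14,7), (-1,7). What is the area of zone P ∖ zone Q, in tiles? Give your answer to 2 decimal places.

|zone P| = 82.5, |zone P∩zone Q| = 37.2.
|zone P ∖ zone Q| = |zone P| − |zone P∩zone Q| = 82.5 − 37.2 = 45.30.

45.30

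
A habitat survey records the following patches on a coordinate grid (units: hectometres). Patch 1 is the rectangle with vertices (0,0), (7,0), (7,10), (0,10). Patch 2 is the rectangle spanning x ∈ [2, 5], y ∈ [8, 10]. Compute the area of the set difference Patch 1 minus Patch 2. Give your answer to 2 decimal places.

|Patch 1∩Patch 2|: x∈[2,5], y∈[8,10] → 3·2 = 6.
|Patch 1| = 70.
|Patch 1 ∖ Patch 2| = |Patch 1| − |Patch 1∩Patch 2| = 70 − 6 = 64.00.

64.00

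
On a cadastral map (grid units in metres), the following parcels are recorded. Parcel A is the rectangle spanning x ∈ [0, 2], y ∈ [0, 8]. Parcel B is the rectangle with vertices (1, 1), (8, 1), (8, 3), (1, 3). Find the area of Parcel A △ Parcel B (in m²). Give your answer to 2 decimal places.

|Parcel A∩Parcel B|: x∈[1,2], y∈[1,3] → 1·2 = 2.
|Parcel A △ Parcel B| = |Parcel A| + |Parcel B| − 2·|Parcel A∩Parcel B| = 16 + 14 − 4 = 26.00.

26.00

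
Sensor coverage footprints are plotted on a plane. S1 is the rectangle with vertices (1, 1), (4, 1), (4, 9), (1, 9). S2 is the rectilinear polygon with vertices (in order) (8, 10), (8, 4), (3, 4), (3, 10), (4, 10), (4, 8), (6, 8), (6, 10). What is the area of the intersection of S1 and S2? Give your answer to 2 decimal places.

5.00

The intersection is the polygon with vertices (4,4), (3,4), (3,9), (4,9), (4,8).
By the shoelace formula its area is 5.00.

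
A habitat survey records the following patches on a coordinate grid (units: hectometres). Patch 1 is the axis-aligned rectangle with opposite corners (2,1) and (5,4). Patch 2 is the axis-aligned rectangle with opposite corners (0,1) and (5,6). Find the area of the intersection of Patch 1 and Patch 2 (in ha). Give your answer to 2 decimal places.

|Patch 1∩Patch 2|: x∈[2,5], y∈[1,4] → 3·3 = 9.

9.00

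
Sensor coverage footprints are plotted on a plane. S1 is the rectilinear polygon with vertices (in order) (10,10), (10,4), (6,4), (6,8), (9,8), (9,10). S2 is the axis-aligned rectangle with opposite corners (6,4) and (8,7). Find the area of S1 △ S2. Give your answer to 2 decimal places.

|S1| = 18, |S2| = 6, |S1∩S2| = 6.
|S1 △ S2| = |S1| + |S2| − 2·|S1∩S2| = 18 + 6 − 12 = 12.00.

12.00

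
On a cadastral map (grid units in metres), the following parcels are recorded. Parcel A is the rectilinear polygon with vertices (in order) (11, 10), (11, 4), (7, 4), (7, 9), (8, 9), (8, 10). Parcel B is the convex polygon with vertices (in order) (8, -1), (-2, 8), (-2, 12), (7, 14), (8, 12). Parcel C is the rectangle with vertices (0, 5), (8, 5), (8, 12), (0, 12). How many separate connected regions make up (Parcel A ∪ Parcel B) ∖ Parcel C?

2

(Parcel A ∪ Parcel B) ∖ Parcel C splits into 2 disjoint pieces (area 38, area 19.8).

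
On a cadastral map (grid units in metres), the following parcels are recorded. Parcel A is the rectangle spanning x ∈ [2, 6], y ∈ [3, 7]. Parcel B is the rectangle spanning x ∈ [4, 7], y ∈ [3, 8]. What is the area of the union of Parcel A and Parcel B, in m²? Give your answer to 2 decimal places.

23.00

By inclusion–exclusion:
Individual areas: |Parcel A| = 16, |Parcel B| = 15.
|Parcel A∩Parcel B|: x∈[4,6], y∈[3,7] → 2·4 = 8.
|Parcel A ∪ Parcel B| = 31 − 8 = 23.00.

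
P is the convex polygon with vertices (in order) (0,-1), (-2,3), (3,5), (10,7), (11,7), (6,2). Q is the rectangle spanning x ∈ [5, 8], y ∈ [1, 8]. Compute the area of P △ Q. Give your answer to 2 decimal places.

|P| = 41.5, |Q| = 21, |P∩Q| = 10.25.
|P △ Q| = |P| + |Q| − 2·|P∩Q| = 41.5 + 21 − 20.5 = 42.00.

42.00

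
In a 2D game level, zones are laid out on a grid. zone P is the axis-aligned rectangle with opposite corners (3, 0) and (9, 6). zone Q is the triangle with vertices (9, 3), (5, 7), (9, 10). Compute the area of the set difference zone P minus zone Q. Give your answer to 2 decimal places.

|zone P| = 36, |zone P∩zone Q| = 4.5.
|zone P ∖ zone Q| = |zone P| − |zone P∩zone Q| = 36 − 4.5 = 31.50.

31.50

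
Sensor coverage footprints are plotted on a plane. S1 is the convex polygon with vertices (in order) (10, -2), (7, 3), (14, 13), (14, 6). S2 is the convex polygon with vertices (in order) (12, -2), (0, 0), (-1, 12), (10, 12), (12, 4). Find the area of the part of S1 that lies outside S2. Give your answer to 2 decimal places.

|S1| = 46.5, |S1∩S2| = 27.8189.
|S1 ∖ S2| = |S1| − |S1∩S2| = 46.5 − 27.8189 = 18.68.

18.68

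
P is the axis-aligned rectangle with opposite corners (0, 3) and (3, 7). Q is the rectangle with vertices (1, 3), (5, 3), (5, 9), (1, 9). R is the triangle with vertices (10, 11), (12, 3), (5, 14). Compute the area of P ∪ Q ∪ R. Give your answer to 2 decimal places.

45.00

By inclusion–exclusion:
Individual areas: |P| = 12, |Q| = 24, |R| = 17.
|P∩Q|: x∈[1,3], y∈[3,7] → 2·4 = 8.
|P∩R| = 0.
|Q∩R| = 0.
|P∩Q∩R| = 0.
|P ∪ Q ∪ R| = 53 − 8 + 0 = 45.00.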